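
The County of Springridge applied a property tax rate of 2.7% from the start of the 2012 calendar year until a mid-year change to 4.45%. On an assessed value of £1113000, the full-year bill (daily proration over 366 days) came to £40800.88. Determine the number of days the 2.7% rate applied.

164 days

Let d = days at the first rate; then 366 − d days at the second rate.
£1113000 × [2.7%·d + 4.45%·(366−d)] / 366 = £40800.88
Solving gives d = 164, so the new rate took effect on 13 June 2012.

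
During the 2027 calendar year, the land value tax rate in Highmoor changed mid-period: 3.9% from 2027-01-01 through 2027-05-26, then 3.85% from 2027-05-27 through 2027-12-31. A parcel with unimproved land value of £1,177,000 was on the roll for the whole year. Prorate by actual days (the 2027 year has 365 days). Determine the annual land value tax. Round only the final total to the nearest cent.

£45,549.90

2027-01-01 to 2027-05-26: 146 days at 3.9% → £1,177,000 × 3.9% × 146/365 = £18,361.2000
2027-05-27 to 2027-12-31: 219 days at 3.85% → £1,177,000 × 3.85% × 219/365 = £27,188.7000
Total = £45,549.9000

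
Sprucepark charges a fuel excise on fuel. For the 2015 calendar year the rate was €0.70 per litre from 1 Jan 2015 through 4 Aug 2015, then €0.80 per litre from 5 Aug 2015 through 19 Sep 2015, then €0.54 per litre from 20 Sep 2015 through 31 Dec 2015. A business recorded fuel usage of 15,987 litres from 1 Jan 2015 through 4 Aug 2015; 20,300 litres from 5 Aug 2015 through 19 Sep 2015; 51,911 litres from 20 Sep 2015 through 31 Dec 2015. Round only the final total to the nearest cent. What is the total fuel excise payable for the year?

1 Jan – 4 Aug 2015: 15,987 litres at €0.70/litre → €11,190.90
5 Aug – 19 Sep 2015: 20,300 litres at €0.80/litre → €16,240.00
20 Sep – 31 Dec 2015: 51,911 litres at €0.54/litre → €28,031.94

€55,462.84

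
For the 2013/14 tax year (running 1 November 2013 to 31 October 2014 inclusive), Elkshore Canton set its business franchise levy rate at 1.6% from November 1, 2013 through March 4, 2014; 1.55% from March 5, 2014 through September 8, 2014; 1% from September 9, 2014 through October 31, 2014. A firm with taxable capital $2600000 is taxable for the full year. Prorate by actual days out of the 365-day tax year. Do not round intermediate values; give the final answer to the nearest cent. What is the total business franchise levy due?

$38665.21

November 1, 2013 – March 4, 2014: 124 days at 1.6% → $2600000 × 1.6% × 124/365 = $14132.6027
March 5 – September 8, 2014: 188 days at 1.55% → $2600000 × 1.55% × 188/365 = $20757.2603
September 9 – October 31, 2014: 53 days at 1% → $2600000 × 1% × 53/365 = $3775.3425
Total = $38665.2055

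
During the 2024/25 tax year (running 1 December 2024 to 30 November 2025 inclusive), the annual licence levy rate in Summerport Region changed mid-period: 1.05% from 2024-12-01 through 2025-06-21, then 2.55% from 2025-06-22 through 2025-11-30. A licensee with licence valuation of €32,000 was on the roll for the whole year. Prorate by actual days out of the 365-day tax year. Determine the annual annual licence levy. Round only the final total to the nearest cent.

€549.04

2024-12-01 to 2025-06-21: 203 days at 1.05% → €32,000 × 1.05% × 203/365 = €186.8712
2025-06-22 to 2025-11-30: 162 days at 2.55% → €32,000 × 2.55% × 162/365 = €362.1699
Total = €549.0411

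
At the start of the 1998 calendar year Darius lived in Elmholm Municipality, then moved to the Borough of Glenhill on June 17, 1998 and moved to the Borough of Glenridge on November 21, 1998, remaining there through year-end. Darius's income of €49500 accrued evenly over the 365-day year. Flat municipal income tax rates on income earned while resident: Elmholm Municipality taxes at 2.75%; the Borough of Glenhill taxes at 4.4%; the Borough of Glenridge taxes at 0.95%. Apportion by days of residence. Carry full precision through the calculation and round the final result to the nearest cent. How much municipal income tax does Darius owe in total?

Elmholm Municipality, January 1 – June 16, 1998: 167 days → €49500 × 2.75% × 167/365 = €622.8185
The Borough of Glenhill, June 17 – November 20, 1998: 157 days → €49500 × 4.4% × 157/365 = €936.8384
The Borough of Glenridge, November 21 – December 31, 1998: 41 days → €49500 × 0.95% × 41/365 = €52.8226
Total = €1612.4795

€1612.48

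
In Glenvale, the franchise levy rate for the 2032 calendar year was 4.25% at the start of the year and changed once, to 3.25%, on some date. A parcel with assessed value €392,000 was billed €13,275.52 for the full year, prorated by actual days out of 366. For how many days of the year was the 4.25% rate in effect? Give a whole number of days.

50 days

Let d = days at the first rate; then 366 − d days at the second rate.
€392,000 × [4.25%·d + 3.25%·(366−d)] / 366 = €13,275.52
Solving gives d = 50, so the new rate took effect on February 20, 2032.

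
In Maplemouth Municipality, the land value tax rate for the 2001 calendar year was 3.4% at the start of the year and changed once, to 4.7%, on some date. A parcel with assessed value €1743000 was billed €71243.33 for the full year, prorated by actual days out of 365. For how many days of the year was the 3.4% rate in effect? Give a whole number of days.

172 days

Let d = days at the first rate; then 365 − d days at the second rate.
€1743000 × [3.4%·d + 4.7%·(365−d)] / 365 = €71243.33
Solving gives d = 172, so the new rate took effect on June 22, 2001.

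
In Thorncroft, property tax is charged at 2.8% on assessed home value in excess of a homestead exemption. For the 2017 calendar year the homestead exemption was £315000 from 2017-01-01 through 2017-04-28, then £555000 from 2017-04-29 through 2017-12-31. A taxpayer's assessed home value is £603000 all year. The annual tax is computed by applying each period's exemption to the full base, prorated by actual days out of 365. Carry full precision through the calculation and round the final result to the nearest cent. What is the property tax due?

£3516.49

2017-01-01 to 2017-04-28: 118 days, exemption £315000 → (£603000 − £315000) × 2.8% × 118/365 = £2606.9918
2017-04-29 to 2017-12-31: 247 days, exemption £555000 → (£603000 − £555000) × 2.8% × 247/365 = £909.5014
Total = £3516.4932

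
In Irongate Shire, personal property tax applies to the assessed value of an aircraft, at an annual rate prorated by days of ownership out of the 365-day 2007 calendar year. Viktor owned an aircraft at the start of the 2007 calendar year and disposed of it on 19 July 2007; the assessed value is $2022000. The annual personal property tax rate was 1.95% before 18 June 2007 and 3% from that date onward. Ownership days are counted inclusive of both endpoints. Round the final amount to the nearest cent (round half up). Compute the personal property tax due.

$23466.28

1 January – 17 June 2007: 168 days at 1.95% → $2022000 × 1.95% × 168/365 = $18148.1425
18 June – 19 July 2007: 32 days at 3% → $2022000 × 3% × 32/365 = $5318.1370
Total = $23466.2795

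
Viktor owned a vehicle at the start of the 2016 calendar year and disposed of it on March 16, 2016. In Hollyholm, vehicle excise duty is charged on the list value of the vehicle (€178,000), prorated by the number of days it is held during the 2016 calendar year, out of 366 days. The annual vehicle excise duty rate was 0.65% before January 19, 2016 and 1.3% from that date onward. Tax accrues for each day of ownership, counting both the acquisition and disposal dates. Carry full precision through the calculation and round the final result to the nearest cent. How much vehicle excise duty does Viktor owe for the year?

€423.60

January 1 – January 18, 2016: 18 days at 0.65% → €178,000 × 0.65% × 18/366 = €56.9016
January 19 – March 16, 2016: 58 days at 1.3% → €178,000 × 1.3% × 58/366 = €366.6995
Total = €423.6011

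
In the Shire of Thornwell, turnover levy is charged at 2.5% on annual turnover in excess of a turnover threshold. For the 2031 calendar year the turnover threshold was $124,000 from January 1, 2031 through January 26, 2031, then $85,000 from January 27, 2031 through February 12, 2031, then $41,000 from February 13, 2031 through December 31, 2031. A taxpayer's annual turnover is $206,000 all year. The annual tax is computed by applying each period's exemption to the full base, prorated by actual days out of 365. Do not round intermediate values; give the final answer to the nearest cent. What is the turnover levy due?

$3,925.96

January 1 – January 26, 2031: 26 days, exemption $124,000 → ($206,000 − $124,000) × 2.5% × 26/365 = $146.0274
January 27 – February 12, 2031: 17 days, exemption $85,000 → ($206,000 − $85,000) × 2.5% × 17/365 = $140.8904
February 13 – December 31, 2031: 322 days, exemption $41,000 → ($206,000 − $41,000) × 2.5% × 322/365 = $3,639.0411
Total = $3,925.9589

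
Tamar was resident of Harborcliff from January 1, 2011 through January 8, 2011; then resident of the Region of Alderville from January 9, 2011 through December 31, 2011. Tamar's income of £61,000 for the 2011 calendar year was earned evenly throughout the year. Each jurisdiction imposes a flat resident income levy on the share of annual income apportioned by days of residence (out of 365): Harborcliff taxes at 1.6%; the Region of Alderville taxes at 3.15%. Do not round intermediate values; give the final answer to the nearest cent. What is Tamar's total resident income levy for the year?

Harborcliff, January 1 – January 8, 2011: 8 days → £61,000 × 1.6% × 8/365 = £21.3918
The Region of Alderville, January 9 – December 31, 2011: 357 days → £61,000 × 3.15% × 357/365 = £1,879.3849
Total = £1,900.7767

£1,900.78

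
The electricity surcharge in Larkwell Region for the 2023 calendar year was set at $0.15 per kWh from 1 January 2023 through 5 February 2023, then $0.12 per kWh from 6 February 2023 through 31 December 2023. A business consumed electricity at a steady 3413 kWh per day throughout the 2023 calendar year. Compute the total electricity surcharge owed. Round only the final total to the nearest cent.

$153175.44

1 January – 5 February 2023: 36 days × 3413 kWh/day = 122,868 kWh at $0.15/kWh → $18430.20
6 February – 31 December 2023: 329 days × 3413 kWh/day = 1,122,877 kWh at $0.12/kWh → $134745.24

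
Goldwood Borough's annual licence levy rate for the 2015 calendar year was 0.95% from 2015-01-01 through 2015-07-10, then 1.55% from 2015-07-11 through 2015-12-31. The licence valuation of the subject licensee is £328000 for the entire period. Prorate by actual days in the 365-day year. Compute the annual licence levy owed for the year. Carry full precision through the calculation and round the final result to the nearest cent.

2015-01-01 to 2015-07-10: 191 days at 0.95% → £328000 × 0.95% × 191/365 = £1630.5644
2015-07-11 to 2015-12-31: 174 days at 1.55% → £328000 × 1.55% × 174/365 = £2423.6055
Total = £4054.1699

£4054.17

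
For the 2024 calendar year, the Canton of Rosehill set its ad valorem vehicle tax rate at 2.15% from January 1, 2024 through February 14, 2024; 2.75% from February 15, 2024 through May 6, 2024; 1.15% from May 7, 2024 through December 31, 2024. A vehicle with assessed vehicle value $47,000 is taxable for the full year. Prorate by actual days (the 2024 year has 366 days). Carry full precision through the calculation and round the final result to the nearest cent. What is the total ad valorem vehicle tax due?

January 1 – February 14, 2024: 45 days at 2.15% → $47,000 × 2.15% × 45/366 = $124.2418
February 15 – May 6, 2024: 82 days at 2.75% → $47,000 × 2.75% × 82/366 = $289.5765
May 7 – December 31, 2024: 239 days at 1.15% → $47,000 × 1.15% × 239/366 = $352.9495
Total = $766.7678

$766.77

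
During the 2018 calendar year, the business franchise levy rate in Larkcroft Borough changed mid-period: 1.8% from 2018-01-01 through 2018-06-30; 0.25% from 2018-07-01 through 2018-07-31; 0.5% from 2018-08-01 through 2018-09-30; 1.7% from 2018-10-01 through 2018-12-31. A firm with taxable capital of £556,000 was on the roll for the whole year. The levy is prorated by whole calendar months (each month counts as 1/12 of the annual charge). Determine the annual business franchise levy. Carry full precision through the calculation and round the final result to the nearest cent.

2018-01-01 to 2018-06-30: 6 months at 1.8% → £556,000 × 1.8% × 6/12 = £5,004.0000
2018-07-01 to 2018-07-31: 1 month at 0.25% → £556,000 × 0.25% × 1/12 = £115.8333
2018-08-01 to 2018-09-30: 2 months at 0.5% → £556,000 × 0.5% × 2/12 = £463.3333
2018-10-01 to 2018-12-31: 3 months at 1.7% → £556,000 × 1.7% × 3/12 = £2,363.0000
Total = £7,946.1667

£7,946.17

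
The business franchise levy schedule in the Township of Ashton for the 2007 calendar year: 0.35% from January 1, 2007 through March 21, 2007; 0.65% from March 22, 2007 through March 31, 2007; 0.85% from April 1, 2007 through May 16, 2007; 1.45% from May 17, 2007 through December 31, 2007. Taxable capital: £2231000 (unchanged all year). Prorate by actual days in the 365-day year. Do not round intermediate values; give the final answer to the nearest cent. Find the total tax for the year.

January 1 – March 21, 2007: 80 days at 0.35% → £2231000 × 0.35% × 80/365 = £1711.4521
March 22 – March 31, 2007: 10 days at 0.65% → £2231000 × 0.65% × 10/365 = £397.3014
April 1 – May 16, 2007: 46 days at 0.85% → £2231000 × 0.85% × 46/365 = £2389.9205
May 17 – December 31, 2007: 229 days at 1.45% → £2231000 × 1.45% × 229/365 = £20295.9877
Total = £24794.6616

£24794.66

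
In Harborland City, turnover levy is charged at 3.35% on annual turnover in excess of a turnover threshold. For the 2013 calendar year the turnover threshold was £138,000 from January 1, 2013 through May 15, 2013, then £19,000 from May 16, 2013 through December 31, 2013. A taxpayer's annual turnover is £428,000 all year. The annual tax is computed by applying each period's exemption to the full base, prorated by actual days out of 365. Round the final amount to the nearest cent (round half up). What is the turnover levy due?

£12,227.04

January 1 – May 15, 2013: 135 days, exemption £138,000 → (£428,000 − £138,000) × 3.35% × 135/365 = £3,593.2192
May 16 – December 31, 2013: 230 days, exemption £19,000 → (£428,000 − £19,000) × 3.35% × 230/365 = £8,633.8219
Total = £12,227.0411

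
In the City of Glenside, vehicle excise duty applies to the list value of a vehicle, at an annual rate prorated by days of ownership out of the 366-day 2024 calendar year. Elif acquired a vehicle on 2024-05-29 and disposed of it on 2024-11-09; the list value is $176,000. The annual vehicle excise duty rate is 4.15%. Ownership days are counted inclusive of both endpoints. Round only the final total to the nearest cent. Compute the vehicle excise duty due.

Days held (2024-05-29 to 2024-11-09): 165 out of 366
Tax = $176,000 × 4.15% × 165/366 = $3,292.7869

$3,292.79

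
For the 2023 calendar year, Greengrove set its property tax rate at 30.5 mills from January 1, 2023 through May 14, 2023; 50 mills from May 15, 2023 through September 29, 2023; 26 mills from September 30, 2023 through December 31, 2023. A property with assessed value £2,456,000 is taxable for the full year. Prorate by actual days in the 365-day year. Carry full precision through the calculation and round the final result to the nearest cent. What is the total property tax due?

£90,199.12

January 1 – May 14, 2023: 134 days at 30.5 mills → £2,456,000 × 3.05% × 134/365 = £27,500.4712
May 15 – September 29, 2023: 138 days at 50 mills → £2,456,000 × 5% × 138/365 = £46,428.4932
September 30 – December 31, 2023: 93 days at 26 mills → £2,456,000 × 2.6% × 93/365 = £16,270.1589
Total = £90,199.1233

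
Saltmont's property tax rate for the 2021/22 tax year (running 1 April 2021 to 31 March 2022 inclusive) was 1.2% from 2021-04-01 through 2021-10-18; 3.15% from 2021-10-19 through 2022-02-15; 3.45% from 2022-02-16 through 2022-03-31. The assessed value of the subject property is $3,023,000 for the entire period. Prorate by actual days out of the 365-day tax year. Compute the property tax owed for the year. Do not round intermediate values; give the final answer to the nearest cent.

2021-04-01 to 2021-10-18: 201 days at 1.2% → $3,023,000 × 1.2% × 201/365 = $19,976.6466
2021-10-19 to 2022-02-15: 120 days at 3.15% → $3,023,000 × 3.15% × 120/365 = $31,306.6849
2022-02-16 to 2022-03-31: 44 days at 3.45% → $3,023,000 × 3.45% × 44/365 = $12,572.3671
Total = $63,855.6986

$63,855.70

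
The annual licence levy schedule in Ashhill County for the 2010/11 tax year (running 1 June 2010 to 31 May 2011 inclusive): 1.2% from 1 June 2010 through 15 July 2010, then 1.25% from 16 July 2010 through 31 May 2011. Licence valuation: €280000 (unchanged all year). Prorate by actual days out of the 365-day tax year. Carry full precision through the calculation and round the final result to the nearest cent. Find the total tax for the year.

1 June – 15 July 2010: 45 days at 1.2% → €280000 × 1.2% × 45/365 = €414.2466
16 July 2010 – 31 May 2011: 320 days at 1.25% → €280000 × 1.25% × 320/365 = €3068.4932
Total = €3482.7397

€3482.74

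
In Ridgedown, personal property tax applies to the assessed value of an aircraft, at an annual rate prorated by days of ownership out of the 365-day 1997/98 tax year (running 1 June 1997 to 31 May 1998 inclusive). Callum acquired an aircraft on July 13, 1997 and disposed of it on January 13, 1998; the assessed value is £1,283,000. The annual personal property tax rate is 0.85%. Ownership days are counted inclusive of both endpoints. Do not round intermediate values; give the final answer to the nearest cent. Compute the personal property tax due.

Days held (July 13, 1997 – January 13, 1998): 185 out of 365
Tax = £1,283,000 × 0.85% × 185/365 = £5,527.4452

£5,527.45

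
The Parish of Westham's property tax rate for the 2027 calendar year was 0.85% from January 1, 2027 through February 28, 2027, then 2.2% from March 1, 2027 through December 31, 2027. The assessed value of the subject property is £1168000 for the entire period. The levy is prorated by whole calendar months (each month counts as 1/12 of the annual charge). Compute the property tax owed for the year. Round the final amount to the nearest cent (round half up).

January 1 – February 28, 2027: 2 months at 0.85% → £1168000 × 0.85% × 2/12 = £1654.6667
March 1 – December 31, 2027: 10 months at 2.2% → £1168000 × 2.2% × 10/12 = £21413.3333
Total = £23068.0000

£23068.00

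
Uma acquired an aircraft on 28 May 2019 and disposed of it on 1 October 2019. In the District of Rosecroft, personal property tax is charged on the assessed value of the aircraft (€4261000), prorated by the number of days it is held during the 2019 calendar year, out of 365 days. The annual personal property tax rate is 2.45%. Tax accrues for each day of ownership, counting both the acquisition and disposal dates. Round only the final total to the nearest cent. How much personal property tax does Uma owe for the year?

Days held (28 May – 1 October 2019): 127 out of 365
Tax = €4261000 × 2.45% × 127/365 = €36323.5658

€36323.57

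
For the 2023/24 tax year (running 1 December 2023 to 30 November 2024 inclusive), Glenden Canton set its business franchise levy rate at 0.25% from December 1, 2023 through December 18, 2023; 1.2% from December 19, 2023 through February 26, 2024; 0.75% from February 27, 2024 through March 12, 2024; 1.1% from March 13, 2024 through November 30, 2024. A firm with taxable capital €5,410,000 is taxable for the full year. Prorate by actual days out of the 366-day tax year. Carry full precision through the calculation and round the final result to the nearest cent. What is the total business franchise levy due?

€57,507.12

December 1 – December 18, 2023: 18 days at 0.25% → €5,410,000 × 0.25% × 18/366 = €665.1639
December 19, 2023 – February 26, 2024: 70 days at 1.2% → €5,410,000 × 1.2% × 70/366 = €12,416.3934
February 27 – March 12, 2024: 15 days at 0.75% → €5,410,000 × 0.75% × 15/366 = €1,662.9098
March 13 – November 30, 2024: 263 days at 1.1% → €5,410,000 × 1.1% × 263/366 = €42,762.6503
Total = €57,507.1175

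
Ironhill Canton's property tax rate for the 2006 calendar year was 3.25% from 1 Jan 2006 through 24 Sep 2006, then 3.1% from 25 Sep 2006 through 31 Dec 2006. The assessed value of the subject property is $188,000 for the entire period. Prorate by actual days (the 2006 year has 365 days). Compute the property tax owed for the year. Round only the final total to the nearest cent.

1 Jan – 24 Sep 2006: 267 days at 3.25% → $188,000 × 3.25% × 267/365 = $4,469.5068
25 Sep – 31 Dec 2006: 98 days at 3.1% → $188,000 × 3.1% × 98/365 = $1,564.7781
Total = $6,034.2849

$6,034.28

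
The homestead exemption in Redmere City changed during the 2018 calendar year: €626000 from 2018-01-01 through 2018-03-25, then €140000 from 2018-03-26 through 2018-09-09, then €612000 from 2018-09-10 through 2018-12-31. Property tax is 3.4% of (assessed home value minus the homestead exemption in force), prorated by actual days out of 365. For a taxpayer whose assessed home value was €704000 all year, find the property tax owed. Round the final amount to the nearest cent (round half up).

€10404.93

2018-01-01 to 2018-03-25: 84 days, exemption €626000 → (€704000 − €626000) × 3.4% × 84/365 = €610.3233
2018-03-26 to 2018-09-09: 168 days, exemption €140000 → (€704000 − €140000) × 3.4% × 168/365 = €8826.2137
2018-09-10 to 2018-12-31: 113 days, exemption €612000 → (€704000 − €612000) × 3.4% × 113/365 = €968.3945
Total = €10404.9315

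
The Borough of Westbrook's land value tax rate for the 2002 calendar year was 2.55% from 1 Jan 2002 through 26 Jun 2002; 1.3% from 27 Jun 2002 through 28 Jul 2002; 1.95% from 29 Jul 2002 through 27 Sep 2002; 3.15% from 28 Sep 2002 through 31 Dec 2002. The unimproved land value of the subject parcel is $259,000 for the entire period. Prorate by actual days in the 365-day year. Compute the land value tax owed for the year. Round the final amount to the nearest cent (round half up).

1 Jan – 26 Jun 2002: 177 days at 2.55% → $259,000 × 2.55% × 177/365 = $3,202.7301
27 Jun – 28 Jul 2002: 32 days at 1.3% → $259,000 × 1.3% × 32/365 = $295.1890
29 Jul – 27 Sep 2002: 61 days at 1.95% → $259,000 × 1.95% × 61/365 = $844.0562
28 Sep – 31 Dec 2002: 95 days at 3.15% → $259,000 × 3.15% × 95/365 = $2,123.4452
Total = $6,465.4205

$6,465.42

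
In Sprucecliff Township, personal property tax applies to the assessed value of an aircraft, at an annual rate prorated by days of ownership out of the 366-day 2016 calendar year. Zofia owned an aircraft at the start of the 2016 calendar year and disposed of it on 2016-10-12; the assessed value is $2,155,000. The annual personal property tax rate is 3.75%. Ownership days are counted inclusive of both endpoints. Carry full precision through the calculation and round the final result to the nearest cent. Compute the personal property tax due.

$63,148.57

Days held (2016-01-01 to 2016-10-12): 286 out of 366
Tax = $2,155,000 × 3.75% × 286/366 = $63,148.5656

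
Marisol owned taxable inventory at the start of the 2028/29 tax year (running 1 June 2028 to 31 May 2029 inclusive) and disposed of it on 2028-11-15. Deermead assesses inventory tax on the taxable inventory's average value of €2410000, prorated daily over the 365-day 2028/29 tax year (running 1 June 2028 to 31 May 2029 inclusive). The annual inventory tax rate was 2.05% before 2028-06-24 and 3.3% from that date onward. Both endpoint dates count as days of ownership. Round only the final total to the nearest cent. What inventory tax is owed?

€34707.30

2028-06-01 to 2028-06-23: 23 days at 2.05% → €2410000 × 2.05% × 23/365 = €3113.1918
2028-06-24 to 2028-11-15: 145 days at 3.3% → €2410000 × 3.3% × 145/365 = €31594.1096
Total = €34707.3014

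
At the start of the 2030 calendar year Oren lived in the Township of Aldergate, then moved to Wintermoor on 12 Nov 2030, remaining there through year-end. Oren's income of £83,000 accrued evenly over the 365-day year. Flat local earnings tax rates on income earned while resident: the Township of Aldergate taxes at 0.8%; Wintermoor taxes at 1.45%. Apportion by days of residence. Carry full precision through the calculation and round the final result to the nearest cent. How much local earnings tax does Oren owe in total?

£737.90

The Township of Aldergate, 1 Jan – 11 Nov 2030: 315 days → £83,000 × 0.8% × 315/365 = £573.0411
Wintermoor, 12 Nov – 31 Dec 2030: 50 days → £83,000 × 1.45% × 50/365 = £164.8630
Total = £737.9041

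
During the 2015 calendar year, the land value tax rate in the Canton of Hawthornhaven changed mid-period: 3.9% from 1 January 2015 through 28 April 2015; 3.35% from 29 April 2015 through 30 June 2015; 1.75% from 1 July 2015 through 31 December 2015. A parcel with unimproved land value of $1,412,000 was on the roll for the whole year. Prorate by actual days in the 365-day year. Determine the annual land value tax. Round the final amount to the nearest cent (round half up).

1 January – 28 April 2015: 118 days at 3.9% → $1,412,000 × 3.9% × 118/365 = $17,802.8055
29 April – 30 June 2015: 63 days at 3.35% → $1,412,000 × 3.35% × 63/365 = $8,164.4548
1 July – 31 December 2015: 184 days at 1.75% → $1,412,000 × 1.75% × 184/365 = $12,456.5479
Total = $38,423.8082

$38,423.81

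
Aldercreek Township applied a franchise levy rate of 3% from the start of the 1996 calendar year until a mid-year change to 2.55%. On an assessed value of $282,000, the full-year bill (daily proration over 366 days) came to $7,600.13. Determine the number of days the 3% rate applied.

Let d = days at the first rate; then 366 − d days at the second rate.
$282,000 × [3%·d + 2.55%·(366−d)] / 366 = $7,600.13
Solving gives d = 118, so the new rate took effect on 28 April 1996.

118 days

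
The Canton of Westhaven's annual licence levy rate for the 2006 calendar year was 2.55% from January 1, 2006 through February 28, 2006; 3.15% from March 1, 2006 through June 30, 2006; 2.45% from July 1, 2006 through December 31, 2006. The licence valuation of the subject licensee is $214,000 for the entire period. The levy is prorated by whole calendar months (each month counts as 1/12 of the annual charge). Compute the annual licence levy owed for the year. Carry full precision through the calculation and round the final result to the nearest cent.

$5,778.00

January 1 – February 28, 2006: 2 months at 2.55% → $214,000 × 2.55% × 2/12 = $909.5000
March 1 – June 30, 2006: 4 months at 3.15% → $214,000 × 3.15% × 4/12 = $2,247.0000
July 1 – December 31, 2006: 6 months at 2.45% → $214,000 × 2.45% × 6/12 = $2,621.5000
Total = $5,778.0000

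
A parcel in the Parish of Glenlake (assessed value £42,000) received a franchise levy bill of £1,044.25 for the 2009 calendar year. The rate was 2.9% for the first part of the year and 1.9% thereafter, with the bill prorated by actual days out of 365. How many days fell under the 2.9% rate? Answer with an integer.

Let d = days at the first rate; then 365 − d days at the second rate.
£42,000 × [2.9%·d + 1.9%·(365−d)] / 365 = £1,044.25
Solving gives d = 214, so the new rate took effect on 3 Aug 2009.

214 days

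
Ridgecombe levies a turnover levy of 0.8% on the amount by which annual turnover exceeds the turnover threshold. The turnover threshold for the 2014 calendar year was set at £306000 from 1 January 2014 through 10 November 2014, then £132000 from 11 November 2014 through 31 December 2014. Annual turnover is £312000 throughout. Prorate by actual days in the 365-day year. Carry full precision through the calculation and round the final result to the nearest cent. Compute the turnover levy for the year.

1 January – 10 November 2014: 314 days, exemption £306000 → (£312000 − £306000) × 0.8% × 314/365 = £41.2932
11 November – 31 December 2014: 51 days, exemption £132000 → (£312000 − £132000) × 0.8% × 51/365 = £201.2055
Total = £242.4986

£242.50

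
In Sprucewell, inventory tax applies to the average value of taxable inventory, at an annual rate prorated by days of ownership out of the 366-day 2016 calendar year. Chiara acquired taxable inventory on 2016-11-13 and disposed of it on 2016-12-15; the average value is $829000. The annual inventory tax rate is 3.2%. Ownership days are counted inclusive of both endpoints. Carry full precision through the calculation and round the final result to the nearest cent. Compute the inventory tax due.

Days held (2016-11-13 to 2016-12-15): 33 out of 366
Tax = $829000 × 3.2% × 33/366 = $2391.8689

$2391.87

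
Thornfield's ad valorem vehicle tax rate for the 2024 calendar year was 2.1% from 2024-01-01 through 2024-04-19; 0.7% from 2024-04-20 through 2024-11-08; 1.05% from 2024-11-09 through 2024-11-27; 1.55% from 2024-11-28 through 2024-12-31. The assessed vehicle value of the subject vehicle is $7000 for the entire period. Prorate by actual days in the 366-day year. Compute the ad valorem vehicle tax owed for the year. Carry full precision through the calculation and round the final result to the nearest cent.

2024-01-01 to 2024-04-19: 110 days at 2.1% → $7000 × 2.1% × 110/366 = $44.1803
2024-04-20 to 2024-11-08: 203 days at 0.7% → $7000 × 0.7% × 203/366 = $27.1776
2024-11-09 to 2024-11-27: 19 days at 1.05% → $7000 × 1.05% × 19/366 = $3.8156
2024-11-28 to 2024-12-31: 34 days at 1.55% → $7000 × 1.55% × 34/366 = $10.0792
Total = $85.2527

$85.25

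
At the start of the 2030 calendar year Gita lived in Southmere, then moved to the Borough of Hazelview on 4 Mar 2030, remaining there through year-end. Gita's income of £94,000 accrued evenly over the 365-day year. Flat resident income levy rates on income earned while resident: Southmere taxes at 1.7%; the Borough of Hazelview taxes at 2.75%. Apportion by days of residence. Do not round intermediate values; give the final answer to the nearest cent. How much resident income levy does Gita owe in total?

£2,417.35

Southmere, 1 Jan – 3 Mar 2030: 62 days → £94,000 × 1.7% × 62/365 = £271.4411
The Borough of Hazelview, 4 Mar – 31 Dec 2030: 303 days → £94,000 × 2.75% × 303/365 = £2,145.9041
Total = £2,417.3452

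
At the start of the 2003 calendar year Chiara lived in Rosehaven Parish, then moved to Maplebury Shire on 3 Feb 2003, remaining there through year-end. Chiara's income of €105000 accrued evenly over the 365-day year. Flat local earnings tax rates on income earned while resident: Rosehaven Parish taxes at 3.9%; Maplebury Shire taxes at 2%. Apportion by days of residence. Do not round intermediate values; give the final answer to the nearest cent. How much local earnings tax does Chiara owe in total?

Rosehaven Parish, 1 Jan – 2 Feb 2003: 33 days → €105000 × 3.9% × 33/365 = €370.2329
Maplebury Shire, 3 Feb – 31 Dec 2003: 332 days → €105000 × 2% × 332/365 = €1910.1370
Total = €2280.3699

€2280.37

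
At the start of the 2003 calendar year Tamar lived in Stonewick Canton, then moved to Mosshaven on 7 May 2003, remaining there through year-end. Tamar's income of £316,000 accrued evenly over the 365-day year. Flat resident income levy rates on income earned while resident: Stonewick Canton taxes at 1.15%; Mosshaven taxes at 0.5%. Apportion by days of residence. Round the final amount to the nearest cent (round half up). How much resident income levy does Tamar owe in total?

£2,289.05

Stonewick Canton, 1 January – 6 May 2003: 126 days → £316,000 × 1.15% × 126/365 = £1,254.4767
Mosshaven, 7 May – 31 December 2003: 239 days → £316,000 × 0.5% × 239/365 = £1,034.5753
Total = £2,289.0521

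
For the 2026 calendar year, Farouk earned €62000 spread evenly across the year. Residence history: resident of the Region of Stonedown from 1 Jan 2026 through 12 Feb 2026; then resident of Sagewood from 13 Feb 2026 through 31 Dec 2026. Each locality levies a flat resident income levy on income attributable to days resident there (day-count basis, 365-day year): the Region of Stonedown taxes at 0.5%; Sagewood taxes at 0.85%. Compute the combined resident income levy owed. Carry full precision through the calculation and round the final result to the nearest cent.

€501.44

The Region of Stonedown, 1 Jan – 12 Feb 2026: 43 days → €62000 × 0.5% × 43/365 = €36.5205
Sagewood, 13 Feb – 31 Dec 2026: 322 days → €62000 × 0.85% × 322/365 = €464.9151
Total = €501.4356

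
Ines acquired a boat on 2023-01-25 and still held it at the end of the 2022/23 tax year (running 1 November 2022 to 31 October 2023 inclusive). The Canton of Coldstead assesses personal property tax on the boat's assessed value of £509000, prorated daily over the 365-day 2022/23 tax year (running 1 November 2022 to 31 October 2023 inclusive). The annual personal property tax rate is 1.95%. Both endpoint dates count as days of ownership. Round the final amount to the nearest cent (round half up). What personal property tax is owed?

£7614.08

Days held (2023-01-25 to 2023-10-31): 280 out of 365
Tax = £509000 × 1.95% × 280/365 = £7614.0822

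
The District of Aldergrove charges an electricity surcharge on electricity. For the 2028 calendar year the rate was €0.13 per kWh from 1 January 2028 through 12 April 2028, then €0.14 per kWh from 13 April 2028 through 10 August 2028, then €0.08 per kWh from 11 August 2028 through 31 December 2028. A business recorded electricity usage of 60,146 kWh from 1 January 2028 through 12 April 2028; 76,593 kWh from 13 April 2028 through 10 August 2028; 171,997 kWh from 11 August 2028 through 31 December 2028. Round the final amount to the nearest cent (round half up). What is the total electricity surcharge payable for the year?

1 January – 12 April 2028: 60,146 kWh at €0.13/kWh → €7,818.98
13 April – 10 August 2028: 76,593 kWh at €0.14/kWh → €10,723.02
11 August – 31 December 2028: 171,997 kWh at €0.08/kWh → €13,759.76

€32,301.76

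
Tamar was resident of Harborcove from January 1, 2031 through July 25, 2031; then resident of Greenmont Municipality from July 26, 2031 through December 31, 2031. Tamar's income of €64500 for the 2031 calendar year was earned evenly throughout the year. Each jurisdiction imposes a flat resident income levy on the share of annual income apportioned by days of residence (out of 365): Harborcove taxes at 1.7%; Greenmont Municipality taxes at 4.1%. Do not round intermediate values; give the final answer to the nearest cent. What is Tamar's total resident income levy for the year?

€1770.83

Harborcove, January 1 – July 25, 2031: 206 days → €64500 × 1.7% × 206/365 = €618.8466
Greenmont Municipality, July 26 – December 31, 2031: 159 days → €64500 × 4.1% × 159/365 = €1151.9877
Total = €1770.8342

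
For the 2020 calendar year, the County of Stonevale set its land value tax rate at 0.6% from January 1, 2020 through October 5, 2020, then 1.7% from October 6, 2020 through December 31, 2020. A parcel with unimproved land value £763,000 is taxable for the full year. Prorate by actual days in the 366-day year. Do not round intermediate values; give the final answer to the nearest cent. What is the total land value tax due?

January 1 – October 5, 2020: 279 days at 0.6% → £763,000 × 0.6% × 279/366 = £3,489.7869
October 6 – December 31, 2020: 87 days at 1.7% → £763,000 × 1.7% × 87/366 = £3,083.2705
Total = £6,573.0574

£6,573.06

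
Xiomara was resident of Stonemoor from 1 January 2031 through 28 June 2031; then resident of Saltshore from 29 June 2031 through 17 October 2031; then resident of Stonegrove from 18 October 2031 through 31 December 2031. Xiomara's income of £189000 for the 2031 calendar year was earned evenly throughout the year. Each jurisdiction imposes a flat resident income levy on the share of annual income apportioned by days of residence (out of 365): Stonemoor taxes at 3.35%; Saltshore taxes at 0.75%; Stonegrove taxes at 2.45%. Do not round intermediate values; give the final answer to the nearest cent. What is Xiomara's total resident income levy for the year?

Stonemoor, 1 January – 28 June 2031: 179 days → £189000 × 3.35% × 179/365 = £3105.0370
Saltshore, 29 June – 17 October 2031: 111 days → £189000 × 0.75% × 111/365 = £431.0753
Stonegrove, 18 October – 31 December 2031: 75 days → £189000 × 2.45% × 75/365 = £951.4726
Total = £4487.5849

£4487.58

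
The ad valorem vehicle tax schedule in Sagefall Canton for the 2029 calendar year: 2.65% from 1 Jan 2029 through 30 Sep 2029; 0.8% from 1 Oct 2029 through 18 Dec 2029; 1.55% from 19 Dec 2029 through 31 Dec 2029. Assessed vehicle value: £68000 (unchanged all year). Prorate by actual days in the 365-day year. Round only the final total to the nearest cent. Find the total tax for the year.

£1503.08

1 Jan – 30 Sep 2029: 273 days at 2.65% → £68000 × 2.65% × 273/365 = £1347.7973
1 Oct – 18 Dec 2029: 79 days at 0.8% → £68000 × 0.8% × 79/365 = £117.7425
19 Dec – 31 Dec 2029: 13 days at 1.55% → £68000 × 1.55% × 13/365 = £37.5397
Total = £1503.0795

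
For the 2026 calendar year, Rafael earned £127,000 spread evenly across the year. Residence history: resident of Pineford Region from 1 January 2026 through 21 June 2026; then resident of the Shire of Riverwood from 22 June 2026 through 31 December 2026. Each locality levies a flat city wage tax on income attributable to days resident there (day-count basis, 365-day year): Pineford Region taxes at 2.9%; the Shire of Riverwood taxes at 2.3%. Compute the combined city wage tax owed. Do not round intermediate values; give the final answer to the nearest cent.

£3,280.08

Pineford Region, 1 January – 21 June 2026: 172 days → £127,000 × 2.9% × 172/365 = £1,735.5507
The Shire of Riverwood, 22 June – 31 December 2026: 193 days → £127,000 × 2.3% × 193/365 = £1,544.5288
Total = £3,280.0795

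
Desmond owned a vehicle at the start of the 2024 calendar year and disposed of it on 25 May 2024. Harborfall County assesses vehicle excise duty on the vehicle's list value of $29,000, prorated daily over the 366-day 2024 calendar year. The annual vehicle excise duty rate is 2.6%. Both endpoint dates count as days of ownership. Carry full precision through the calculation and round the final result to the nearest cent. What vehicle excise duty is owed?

Days held (1 Jan – 25 May 2024): 146 out of 366
Tax = $29,000 × 2.6% × 146/366 = $300.7760

$300.78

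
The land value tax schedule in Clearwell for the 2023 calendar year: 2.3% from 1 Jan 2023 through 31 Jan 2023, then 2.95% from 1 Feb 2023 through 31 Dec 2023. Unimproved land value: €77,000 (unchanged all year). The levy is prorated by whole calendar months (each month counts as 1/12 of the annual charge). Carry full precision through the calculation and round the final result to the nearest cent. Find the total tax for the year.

1 Jan – 31 Jan 2023: 1 month at 2.3% → €77,000 × 2.3% × 1/12 = €147.5833
1 Feb – 31 Dec 2023: 11 months at 2.95% → €77,000 × 2.95% × 11/12 = €2,082.2083
Total = €2,229.7917

€2,229.79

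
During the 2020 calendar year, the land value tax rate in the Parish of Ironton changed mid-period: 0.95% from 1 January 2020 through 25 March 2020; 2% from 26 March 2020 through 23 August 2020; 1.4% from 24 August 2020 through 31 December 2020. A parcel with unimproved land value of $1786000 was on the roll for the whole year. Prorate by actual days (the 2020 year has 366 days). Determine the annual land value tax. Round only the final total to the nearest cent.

1 January – 25 March 2020: 85 days at 0.95% → $1786000 × 0.95% × 85/366 = $3940.4235
26 March – 23 August 2020: 151 days at 2% → $1786000 × 2% × 151/366 = $14736.9399
24 August – 31 December 2020: 130 days at 1.4% → $1786000 × 1.4% × 130/366 = $8881.2022
Total = $27558.5656

$27558.57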